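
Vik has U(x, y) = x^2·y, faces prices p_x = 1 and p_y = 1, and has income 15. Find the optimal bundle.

MU_x = 2·x·y and MU_y = x^2.
MRS = MU_x/MU_y = (2/1)·y/x.
Tangency: set MRS = p_x/p_y = 1/1 = 1.
So (2/1)·y/x = 1, i.e. y = 0.5·x.
Substitute into the budget 1·x + 1·y = 15: 1.5·x = 15, so x* = 10.
Then y* = 0.5·10 = 5.

x* = 10, y* = 5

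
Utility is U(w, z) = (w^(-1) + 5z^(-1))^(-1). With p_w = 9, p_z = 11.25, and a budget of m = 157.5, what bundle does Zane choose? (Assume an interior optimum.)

For CES with ρ = -1, MRS = (1/5)·(z/w)^2.
Tangency: set MRS = p_w/p_z = 9/11.25 = 0.8.
So (z/w)^2 = 4; taking the square root, z/w = 2, i.e. z = 2·w.
Substitute into the budget 9·w + 11.25·z = 157.5: 31.5·w = 157.5, so w* = 5 and z* = 2·5 = 10.

w* = 5, z* = 10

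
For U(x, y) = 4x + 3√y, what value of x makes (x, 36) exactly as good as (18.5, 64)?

U(18.5, 64) = 98.
Set U(x, 36) = 98 and solve.
With y = 36: √36 = 6, so 4x = 98 − 3·6 = 80 and x = 20.
Check: U(20, 36) = 98.

x = 20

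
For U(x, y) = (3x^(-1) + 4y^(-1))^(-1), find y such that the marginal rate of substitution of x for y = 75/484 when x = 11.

For CES with ρ = -1, MRS = (3/4)·(y/x)^2.
Setting (3/4)·(y/11)^2 = 75/484 gives (y/11)^2 = 25/121, so y/11 = 5/11 and y = 5.

y = 5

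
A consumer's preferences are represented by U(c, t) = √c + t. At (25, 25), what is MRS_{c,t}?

MRS = 0.1

MU_c = 1/(2√c), MU_t = 1.
MRS = 1/(2√c) ÷ 1.
At (25, 25): MRS = 0.1.
So at (25, 25) the consumer would give up 0.1 units of t for one more unit of c.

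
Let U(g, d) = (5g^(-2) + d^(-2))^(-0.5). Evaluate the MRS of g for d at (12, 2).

For CES with ρ = -2, MRS = (5/1)·(d/g)^3.
At (12, 2): MRS = 5/216.
That is, one extra unit of g is worth 5/216 units of d at the margin.

MRS = 5/216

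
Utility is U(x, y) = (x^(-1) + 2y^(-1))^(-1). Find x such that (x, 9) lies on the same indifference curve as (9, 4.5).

x = 3

U depends on (x, y) only through S = x^(-1) + 2y^(-1), so equal utility means equal S. At (9, 4.5): S = 5/9.
With y = 9: 2·9^(-1) = 2/9, so x^(-1) = 5/9 − 2/9 = 1/3.
Hence x = 1/(1/3) = 3.
Check: U(3, 9) = 1.8.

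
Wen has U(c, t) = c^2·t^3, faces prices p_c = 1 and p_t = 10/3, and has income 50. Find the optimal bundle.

c* = 20, t* = 9

MU_c = 2·c·t^3 and MU_t = 3·c^2·t^2.
MRS = MU_c/MU_t = (2/3)·t/c.
Tangency: set MRS = p_c/p_t = 1/(10/3) = 0.3.
So (2/3)·t/c = 0.3, i.e. t = 0.45·c.
Substitute into the budget 1·c + (10/3)·t = 50: 2.5·c = 50, so c* = 20.
Then t* = 0.45·20 = 9.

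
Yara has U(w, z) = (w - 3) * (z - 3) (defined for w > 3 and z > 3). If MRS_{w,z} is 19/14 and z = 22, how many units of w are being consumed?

w = 17

MU_w = (z−3), MU_z = (w−3).
MRS = (z−3)/(w−3).
Substitute z = 22: MRS = 19/(w − 3). Setting this equal to 19/14 gives w − 3 = 19/(19/14) = 14, so w = 17.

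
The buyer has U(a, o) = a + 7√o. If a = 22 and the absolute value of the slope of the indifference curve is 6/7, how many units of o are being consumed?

o = 9

MU_a = 1, MU_o = 7/(2√o).
MRS = 1 ÷ (7/(2√o)).
MRS depends only on o: (2/7)·√o = 6/7 ⇒ √o = (6/7)/(2/7) = 3 ⇒ o = 9.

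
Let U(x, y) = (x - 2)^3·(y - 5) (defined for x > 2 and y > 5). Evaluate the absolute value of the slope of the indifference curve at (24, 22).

MU_x = 3·(x−2)^2·(y−5), MU_y = (x−2)^3.
MRS = (3/1)·(y−5)/(x−2).
At (24, 22): MRS = 51/22.
So at (24, 22) the consumer would give up 51/22 units of y for one more unit of x.

MRS = 51/22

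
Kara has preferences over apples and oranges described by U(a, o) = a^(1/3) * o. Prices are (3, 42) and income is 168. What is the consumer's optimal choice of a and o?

MU_a = 1/3·a^(-2/3)·o and MU_o = a^(1/3).
MRS = MU_a/MU_o = (1/3)·o/a.
Tangency: set MRS = p_a/p_o = 3/42 = 1/14.
So (1/3)·o/a = 1/14, i.e. o = (3/14)·a.
Substitute into the budget 3·a + 42·o = 168: 12·a = 168, so a* = 14.
Then o* = (3/14)·14 = 3.

a* = 14, o* = 3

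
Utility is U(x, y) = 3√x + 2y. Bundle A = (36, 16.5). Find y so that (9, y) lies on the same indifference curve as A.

y = 21

U(36, 16.5) = 51.
Set U(9, y) = 51 and solve.
With x = 9: √9 = 3, so 2y = 51 − 3·3 = 42 and y = 21.
Check: U(9, 21) = 51.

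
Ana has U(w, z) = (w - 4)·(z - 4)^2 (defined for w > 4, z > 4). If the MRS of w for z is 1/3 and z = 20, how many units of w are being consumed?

w = 28

MU_w = (z−4)^2, MU_z = 2·(w−4)·(z−4).
MRS = (1/2)·(z−4)/(w−4).
Substitute z = 20: MRS = 8/(w − 4). Setting this equal to 1/3 gives w − 4 = 8/(1/3) = 24, so w = 28.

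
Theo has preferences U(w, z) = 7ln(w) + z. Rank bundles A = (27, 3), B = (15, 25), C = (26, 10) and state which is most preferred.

Evaluate utility at each bundle:
U(A) = 26.071.
U(B) = 43.956.
U(C) = 32.807.
Highest utility is B, so B ≻ C ≻ A.

Bundle B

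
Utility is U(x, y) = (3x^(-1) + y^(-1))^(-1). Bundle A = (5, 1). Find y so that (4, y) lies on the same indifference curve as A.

U depends on (x, y) only through S = 3x^(-1) + y^(-1), so equal utility means equal S. At (5, 1): S = 1.6.
With x = 4: 3·4^(-1) = 0.75, so y^(-1) = 1.6 − 0.75 = 0.85.
Hence y = 1/0.85 = 20/17.
Check: U(4, 20/17) = 0.625.

y = 20/17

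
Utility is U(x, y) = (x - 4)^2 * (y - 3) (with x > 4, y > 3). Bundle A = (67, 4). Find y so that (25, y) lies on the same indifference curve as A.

U(67, 4) = 3969.
Set U(25, y) = 3969 and solve.
With x = 25: (25 − 4)^2 = 441, so (y − 3) = 3969/441 = 9.
So y = 3 + 9 = 12.
Check: U(25, 12) = 3969.

y = 12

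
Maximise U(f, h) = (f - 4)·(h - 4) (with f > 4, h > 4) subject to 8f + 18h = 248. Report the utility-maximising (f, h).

f* = 13, h* = 8

MU_f = (h−4), MU_h = (f−4).
MRS = (h−4)/(f−4).
Tangency: set MRS = p_f/p_h = 8/18 = 4/9.
So (h − 4)/(f − 4) = 4/9, i.e. (h − 4) = (4/9)·(f − 4).
Rewrite the budget in excess-of-subsistence terms: 8·(f − 4) + 18·(h − 4) = 248 − 8·4 − 18·4 = 144.
Substituting, 16·(f − 4) = 144, so f − 4 = 9 and f* = 13.
Then h − 4 = (4/9)·9 = 4, so h* = 8.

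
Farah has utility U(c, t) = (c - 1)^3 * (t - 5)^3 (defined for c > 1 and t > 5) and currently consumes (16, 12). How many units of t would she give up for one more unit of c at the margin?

MRS = 7/15

MU_c = 3·(c−1)^2·(t−5)^3, MU_t = 3·(c−1)^3·(t−5)^2.
MRS = (t−5)/(c−1).
At (16, 12): MRS = 7/15.
So at (16, 12) the consumer would give up 7/15 units of t for one more unit of c.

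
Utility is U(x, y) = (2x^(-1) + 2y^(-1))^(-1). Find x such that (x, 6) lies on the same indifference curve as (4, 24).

U depends on (x, y) only through S = 2x^(-1) + 2y^(-1), so equal utility means equal S. At (4, 24): S = 7/12.
With y = 6: 2·6^(-1) = 1/3, so 2x^(-1) = 7/12 − 1/3 = 0.25, i.e. x^(-1) = 0.125.
Hence x = 1/0.125 = 8.
Check: U(8, 6) = 1.7143.

x = 8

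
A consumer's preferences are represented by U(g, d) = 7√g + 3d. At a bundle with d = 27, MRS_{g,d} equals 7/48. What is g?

g = 64

MU_g = 7/(2√g), MU_d = 3.
MRS = 7/(2√g) ÷ 3.
MRS depends only on g: (7/6)/√g = 7/48 ⇒ √g = (7/6)/(7/48) = 8 ⇒ g = 64.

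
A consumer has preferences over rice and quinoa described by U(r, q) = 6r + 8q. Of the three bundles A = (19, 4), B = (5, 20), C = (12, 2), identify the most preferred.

Bundle B

Evaluate utility at each bundle:
U(A) = 146.
U(B) = 190.
U(C) = 88.
Highest utility is B, so B ≻ A ≻ C.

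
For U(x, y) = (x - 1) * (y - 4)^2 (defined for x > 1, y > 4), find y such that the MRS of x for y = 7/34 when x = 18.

y = 11

MU_x = (y−4)^2, MU_y = 2·(x−1)·(y−4).
MRS = (1/2)·(y−4)/(x−1).
Substitute x = 18: MRS = (y − 4)/34. Setting this equal to 7/34 gives y − 4 = (7/34)·34 = 7, so y = 11.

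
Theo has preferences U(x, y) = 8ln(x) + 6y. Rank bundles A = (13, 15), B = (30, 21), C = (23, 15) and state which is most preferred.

Evaluate utility at each bundle:
U(A) = 110.520.
U(B) = 153.210.
U(C) = 115.084.
Highest utility is B, so B ≻ C ≻ A.

Bundle B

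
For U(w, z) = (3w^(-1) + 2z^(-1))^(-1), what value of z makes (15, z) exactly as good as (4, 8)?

z = 2.5

U depends on (w, z) only through S = 3w^(-1) + 2z^(-1), so equal utility means equal S. At (4, 8): S = 1.
With w = 15: 3·15^(-1) = 0.2, so 2z^(-1) = 1 − 0.2 = 0.8, i.e. z^(-1) = 0.4.
Hence z = 1/0.4 = 2.5.
Check: U(15, 2.5) = 1.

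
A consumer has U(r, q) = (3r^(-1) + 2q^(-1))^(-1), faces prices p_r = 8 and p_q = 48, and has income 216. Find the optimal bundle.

For CES with ρ = -1, MRS = (3/2)·(q/r)^2.
Tangency: set MRS = p_r/p_q = 8/48 = 1/6.
So (q/r)^2 = 1/9; taking the square root, q/r = 1/3, i.e. q = (1/3)·r.
Substitute into the budget 8·r + 48·q = 216: 24·r = 216, so r* = 9 and q* = (1/3)·9 = 3.

r* = 9, q* = 3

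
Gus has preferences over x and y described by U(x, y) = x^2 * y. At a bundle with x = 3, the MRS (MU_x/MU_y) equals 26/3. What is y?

y = 13

MU_x = 2·x·y and MU_y = x^2.
MRS = MU_x/MU_y = (2/1)·y/x.
Substitute x = 3: MRS = y/1.5. Setting y/1.5 = 26/3 gives y = (26/3)·1.5 = 13.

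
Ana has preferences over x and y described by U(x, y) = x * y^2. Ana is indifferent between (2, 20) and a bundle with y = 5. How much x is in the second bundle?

x = 32

U(2, 20) = 800.
Set U(x, 5) = 800 and solve.
With y = 5: 5^2 = 25, so x = 800/25 = 32.
Check: U(32, 5) = 800.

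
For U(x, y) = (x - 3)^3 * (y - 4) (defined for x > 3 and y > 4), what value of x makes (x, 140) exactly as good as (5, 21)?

x = 4

U(5, 21) = 136.
Set U(x, 140) = 136 and solve.
With y = 140: (140 − 4) = 136, so (x − 3)^3 = 136/136 = 1.
Taking the cube root (with x > 3): x − 3 = 1, so x = 4.
Check: U(4, 140) = 136.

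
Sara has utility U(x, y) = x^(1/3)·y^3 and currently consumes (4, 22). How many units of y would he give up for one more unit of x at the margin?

MRS = 11/18

MU_x = 1/3·x^(-2/3)·y^3 and MU_y = 3·x^(1/3)·y^2.
MRS = MU_x/MU_y = (1/9)·y/x.
At (4, 22): MRS = 11/18.
So at (4, 22) the consumer would give up 11/18 units of y for one more unit of x.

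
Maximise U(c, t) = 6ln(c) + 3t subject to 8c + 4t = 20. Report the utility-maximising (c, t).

MU_c = 6/c, MU_t = 3.
MRS = 6/c ÷ 3.
Tangency: set MRS = p_c/p_t = 8/4 = 2.
MRS depends only on c: 2/c = 2 ⇒ c* = 2/2 = 1.
From the budget, 4·t = 20 − 8·1 = 12, so t* = 3.

c* = 1, t* = 3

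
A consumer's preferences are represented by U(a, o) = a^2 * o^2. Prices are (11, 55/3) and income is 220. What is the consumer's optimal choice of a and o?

MU_a = 2·a·o^2 and MU_o = 2·a^2·o.
MRS = MU_a/MU_o = o/a.
Tangency: set MRS = p_a/p_o = 11/(55/3) = 0.6.
So o/a = 0.6, i.e. o = 0.6·a.
Substitute into the budget 11·a + (55/3)·o = 220: 22·a = 220, so a* = 10.
Then o* = 0.6·10 = 6.

a* = 10, o* = 6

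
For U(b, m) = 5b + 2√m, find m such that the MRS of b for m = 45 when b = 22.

m = 81

MU_b = 5, MU_m = 2/(2√m).
MRS = 5 ÷ (2/(2√m)).
MRS depends only on m: 5·√m = 45 ⇒ √m = 45/5 = 9 ⇒ m = 81.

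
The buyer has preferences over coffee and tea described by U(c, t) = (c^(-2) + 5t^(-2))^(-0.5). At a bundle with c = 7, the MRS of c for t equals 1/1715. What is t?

t = 1

For CES with ρ = -2, MRS = (1/5)·(t/c)^3.
Setting (1/5)·(t/7)^3 = 1/1715 gives (t/7)^3 = 1/343, so t/7 = 1/7 and t = 1.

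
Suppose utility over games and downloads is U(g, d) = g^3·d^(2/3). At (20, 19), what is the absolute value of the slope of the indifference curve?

MRS = 171/40

MU_g = 3·g^2·d^(2/3) and MU_d = 2/3·g^3·d^(-1/3).
MRS = MU_g/MU_d = (4.5)·d/g.
At (20, 19): MRS = 171/40.
That is, one extra unit of g is worth 171/40 units of d at the margin.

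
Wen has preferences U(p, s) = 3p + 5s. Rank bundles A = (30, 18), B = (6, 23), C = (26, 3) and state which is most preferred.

Bundle A

Evaluate utility at each bundle:
U(A) = 180.
U(B) = 133.
U(C) = 93.
Highest utility is A, so A ≻ B ≻ C.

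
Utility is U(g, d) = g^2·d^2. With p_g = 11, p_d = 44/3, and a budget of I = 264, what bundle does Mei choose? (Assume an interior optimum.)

MU_g = 2·g·d^2 and MU_d = 2·g^2·d.
MRS = MU_g/MU_d = d/g.
Tangency: set MRS = p_g/p_d = 11/(44/3) = 0.75.
So d/g = 0.75, i.e. d = 0.75·g.
Substitute into the budget 11·g + (44/3)·d = 264: 22·g = 264, so g* = 12.
Then d* = 0.75·12 = 9.

g* = 12, d* = 9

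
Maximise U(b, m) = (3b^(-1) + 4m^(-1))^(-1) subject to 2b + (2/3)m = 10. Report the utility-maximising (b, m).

For CES with ρ = -1, MRS = (3/4)·(m/b)^2.
Tangency: set MRS = p_b/p_m = 2/(2/3) = 3.
So (m/b)^2 = 4; taking the square root, m/b = 2, i.e. m = 2·b.
Substitute into the budget 2·b + (2/3)·m = 10: (10/3)·b = 10, so b* = 3 and m* = 2·3 = 6.

b* = 3, m* = 6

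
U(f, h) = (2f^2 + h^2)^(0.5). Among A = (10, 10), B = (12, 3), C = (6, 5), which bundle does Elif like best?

Evaluate utility at each bundle:
U(A) = 17.321.
U(B) = 17.234.
U(C) = 9.849.
Highest utility is A, so A ≻ B ≻ C.

Bundle A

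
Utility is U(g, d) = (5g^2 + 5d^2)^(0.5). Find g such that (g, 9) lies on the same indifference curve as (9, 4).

g = 4

U depends on (g, d) only through S = 5g^2 + 5d^2, so equal utility means equal S. At (9, 4): S = 485.
With d = 9: 5·9^2 = 405, so 5g^2 = 485 − 405 = 80, i.e. g^2 = 16.
Hence g = √16 = 4.
Check: U(4, 9) = 22.0227.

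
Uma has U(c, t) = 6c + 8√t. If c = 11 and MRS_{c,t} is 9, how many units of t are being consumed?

t = 36

MU_c = 6, MU_t = 8/(2√t).
MRS = 6 ÷ (8/(2√t)).
MRS depends only on t: 1.5·√t = 9 ⇒ √t = 9/1.5 = 6 ⇒ t = 36.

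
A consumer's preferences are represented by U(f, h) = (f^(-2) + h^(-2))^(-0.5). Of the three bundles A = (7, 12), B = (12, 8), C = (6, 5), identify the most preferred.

Evaluate utility at each bundle:
U(A) = 6.046.
U(B) = 6.656.
U(C) = 3.841.
Highest utility is B, so B ≻ A ≻ C.

Bundle B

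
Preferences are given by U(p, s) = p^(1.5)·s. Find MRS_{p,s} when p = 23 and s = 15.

MU_p = 1.5·√p·s and MU_s = p^(1.5).
MRS = MU_p/MU_s = (1.5)·s/p.
At (23, 15): MRS = 45/46.
So at (23, 15) the consumer would give up 45/46 units of s for one more unit of p.

MRS = 45/46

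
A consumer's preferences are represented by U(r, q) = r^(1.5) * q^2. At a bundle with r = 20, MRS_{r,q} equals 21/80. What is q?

MU_r = 1.5·√r·q^2 and MU_q = 2·r^(1.5)·q.
MRS = MU_r/MU_q = (0.75)·q/r.
Substitute r = 20: MRS = q/(80/3). Setting q/(80/3) = 21/80 gives q = (21/80)·(80/3) = 7.

q = 7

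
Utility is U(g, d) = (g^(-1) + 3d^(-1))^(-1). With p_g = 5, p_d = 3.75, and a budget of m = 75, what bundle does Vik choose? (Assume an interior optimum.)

g* = 6, d* = 12

For CES with ρ = -1, MRS = (1/3)·(d/g)^2.
Tangency: set MRS = p_g/p_d = 5/3.75 = 4/3.
So (d/g)^2 = 4; taking the square root, d/g = 2, i.e. d = 2·g.
Substitute into the budget 5·g + 3.75·d = 75: 12.5·g = 75, so g* = 6 and d* = 2·6 = 12.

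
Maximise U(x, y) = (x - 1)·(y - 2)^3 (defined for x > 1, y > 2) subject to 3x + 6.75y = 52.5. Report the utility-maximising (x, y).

x* = 4, y* = 6

MU_x = (y−2)^3, MU_y = 3·(x−1)·(y−2)^2.
MRS = (1/3)·(y−2)/(x−1).
Tangency: set MRS = p_x/p_y = 3/6.75 = 4/9.
So (1/3)·(y − 2)/(x − 1) = 4/9, i.e. (y − 2) = (4/3)·(x − 1).
Rewrite the budget in excess-of-subsistence terms: 3·(x − 1) + 6.75·(y − 2) = 52.5 − 3·1 − 6.75·2 = 36.
Substituting, 12·(x − 1) = 36, so x − 1 = 3 and x* = 4.
Then y − 2 = (4/3)·3 = 4, so y* = 6.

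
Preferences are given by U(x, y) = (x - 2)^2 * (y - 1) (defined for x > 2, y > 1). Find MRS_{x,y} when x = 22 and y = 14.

MRS = 1.3

MU_x = 2·(x−2)·(y−1), MU_y = (x−2)^2.
MRS = (2/1)·(y−1)/(x−2).
At (22, 14): MRS = 1.3.
So at (22, 14) the consumer would give up 1.3 units of y for one more unit of x.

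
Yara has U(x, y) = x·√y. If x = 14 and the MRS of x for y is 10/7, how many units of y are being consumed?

y = 10

MU_x = √y and MU_y = 0.5·x·y^(-0.5).
MRS = MU_x/MU_y = (2)·y/x.
Substitute x = 14: MRS = y/7. Setting y/7 = 10/7 gives y = (10/7)·7 = 10.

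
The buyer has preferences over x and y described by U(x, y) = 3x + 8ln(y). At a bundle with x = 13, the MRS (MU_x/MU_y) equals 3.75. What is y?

y = 10

MU_x = 3, MU_y = 8/y.
MRS = 3 ÷ (8/y).
MRS depends only on y: 0.375·y = 3.75 ⇒ y = 3.75/0.375 = 10.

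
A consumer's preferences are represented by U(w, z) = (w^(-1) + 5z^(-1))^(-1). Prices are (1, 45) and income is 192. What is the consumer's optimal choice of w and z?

For CES with ρ = -1, MRS = (1/5)·(z/w)^2.
Tangency: set MRS = p_w/p_z = 1/45.
So (z/w)^2 = 1/9; taking the square root, z/w = 1/3, i.e. z = (1/3)·w.
Substitute into the budget 1·w + 45·z = 192: 16·w = 192, so w* = 12 and z* = (1/3)·12 = 4.

w* = 12, z* = 4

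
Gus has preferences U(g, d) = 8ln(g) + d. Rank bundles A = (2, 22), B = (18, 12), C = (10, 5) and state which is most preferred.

Evaluate utility at each bundle:
U(A) = 27.545.
U(B) = 35.123.
U(C) = 23.421.
Highest utility is B, so B ≻ A ≻ C.

Bundle B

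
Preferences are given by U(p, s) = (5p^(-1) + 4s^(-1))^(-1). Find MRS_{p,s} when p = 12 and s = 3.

For CES with ρ = -1, MRS = (5/4)·(s/p)^2.
At (12, 3): MRS = 5/64.
That is, one extra unit of p is worth 5/64 units of s at the margin.

MRS = 5/64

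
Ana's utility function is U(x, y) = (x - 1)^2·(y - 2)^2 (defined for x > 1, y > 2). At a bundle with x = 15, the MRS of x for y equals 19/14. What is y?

MU_x = 2·(x−1)·(y−2)^2, MU_y = 2·(x−1)^2·(y−2).
MRS = (y−2)/(x−1).
Substitute x = 15: MRS = (y − 2)/14. Setting this equal to 19/14 gives y − 2 = (19/14)·14 = 19, so y = 21.

y = 21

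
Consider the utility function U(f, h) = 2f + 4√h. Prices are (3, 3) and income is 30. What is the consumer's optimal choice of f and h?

MU_f = 2, MU_h = 4/(2√h).
MRS = 2 ÷ (4/(2√h)).
Tangency: set MRS = p_f/p_h = 3/3 = 1.
MRS depends only on h: √h = 1 ⇒ √h = 1 ⇒ h* = 1.
From the budget, 3·f = 30 − 3·1 = 27, so f* = 9.

f* = 9, h* = 1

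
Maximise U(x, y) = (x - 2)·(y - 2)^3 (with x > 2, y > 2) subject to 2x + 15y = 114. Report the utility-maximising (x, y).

MU_x = (y−2)^3, MU_y = 3·(x−2)·(y−2)^2.
MRS = (1/3)·(y−2)/(x−2).
Tangency: set MRS = p_x/p_y = 2/15.
So (1/3)·(y − 2)/(x − 2) = 2/15, i.e. (y − 2) = 0.4·(x − 2).
Rewrite the budget in excess-of-subsistence terms: 2·(x − 2) + 15·(y − 2) = 114 − 2·2 − 15·2 = 80.
Substituting, 8·(x − 2) = 80, so x − 2 = 10 and x* = 12.
Then y − 2 = 0.4·10 = 4, so y* = 6.

x* = 12, y* = 6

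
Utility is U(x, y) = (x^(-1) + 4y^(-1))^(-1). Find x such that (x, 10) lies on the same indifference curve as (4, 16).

U depends on (x, y) only through S = x^(-1) + 4y^(-1), so equal utility means equal S. At (4, 16): S = 0.5.
With y = 10: 4·10^(-1) = 0.4, so x^(-1) = 0.5 − 0.4 = 0.1.
Hence x = 1/0.1 = 10.
Check: U(10, 10) = 2.

x = 10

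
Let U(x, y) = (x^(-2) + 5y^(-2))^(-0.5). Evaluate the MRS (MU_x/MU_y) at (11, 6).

For CES with ρ = -2, MRS = (1/5)·(y/x)^3.
At (11, 6): MRS = 216/6655.
So at (11, 6) the consumer would give up 216/6655 units of y for one more unit of x.

MRS = 216/6655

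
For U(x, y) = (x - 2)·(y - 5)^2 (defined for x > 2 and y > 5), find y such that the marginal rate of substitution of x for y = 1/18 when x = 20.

MU_x = (y−5)^2, MU_y = 2·(x−2)·(y−5).
MRS = (1/2)·(y−5)/(x−2).
Substitute x = 20: MRS = (y − 5)/36. Setting this equal to 1/18 gives y − 5 = (1/18)·36 = 2, so y = 7.

y = 7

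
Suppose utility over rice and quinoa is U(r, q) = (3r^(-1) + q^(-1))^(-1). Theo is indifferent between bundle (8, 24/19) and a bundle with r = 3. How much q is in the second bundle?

U depends on (r, q) only through S = 3r^(-1) + q^(-1), so equal utility means equal S. At (8, 24/19): S = 7/6.
With r = 3: 3·3^(-1) = 1, so q^(-1) = 7/6 − 1 = 1/6.
Hence q = 1/(1/6) = 6.
Check: U(3, 6) = 0.8571.

q = 6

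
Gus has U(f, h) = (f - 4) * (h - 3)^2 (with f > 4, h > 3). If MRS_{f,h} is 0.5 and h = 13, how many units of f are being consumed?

f = 14

MU_f = (h−3)^2, MU_h = 2·(f−4)·(h−3).
MRS = (1/2)·(h−3)/(f−4).
Substitute h = 13: MRS = 5/(f − 4). Setting this equal to 0.5 gives f − 4 = 5/0.5 = 10, so f = 14.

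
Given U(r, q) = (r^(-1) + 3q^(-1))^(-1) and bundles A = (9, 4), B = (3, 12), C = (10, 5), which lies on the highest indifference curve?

Evaluate utility at each bundle:
U(A) = 1.161.
U(B) = 1.714.
U(C) = 1.429.
Highest utility is B, so B ≻ C ≻ A.

Bundle B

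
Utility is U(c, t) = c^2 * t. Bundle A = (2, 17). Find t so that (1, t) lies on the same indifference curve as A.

U(2, 17) = 68.
Set U(1, t) = 68 and solve.
With c = 1: 1^2 = 1, so t = 68/1 = 68.
Check: U(1, 68) = 68.

t = 68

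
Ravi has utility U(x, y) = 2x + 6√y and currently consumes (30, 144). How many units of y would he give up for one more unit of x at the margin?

MU_x = 2, MU_y = 6/(2√y).
MRS = 2 ÷ (6/(2√y)).
At (30, 144): MRS = 8.
So at (30, 144) the consumer would give up 8 units of y for one more unit of x.

MRS = 8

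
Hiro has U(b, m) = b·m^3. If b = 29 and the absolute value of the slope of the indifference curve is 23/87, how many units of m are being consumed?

m = 23

MU_b = m^3 and MU_m = 3·b·m^2.
MRS = MU_b/MU_m = (1/3)·m/b.
Substitute b = 29: MRS = m/87. Setting m/87 = 23/87 gives m = (23/87)·87 = 23.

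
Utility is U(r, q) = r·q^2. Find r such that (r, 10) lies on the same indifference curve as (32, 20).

U(32, 20) = 12800.
Set U(r, 10) = 12800 and solve.
With q = 10: 10^2 = 100, so r = 12800/100 = 128.
Check: U(128, 10) = 12800.

r = 128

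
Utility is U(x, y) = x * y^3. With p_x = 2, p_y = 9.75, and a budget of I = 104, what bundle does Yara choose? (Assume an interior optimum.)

x* = 13, y* = 8

MU_x = y^3 and MU_y = 3·x·y^2.
MRS = MU_x/MU_y = (1/3)·y/x.
Tangency: set MRS = p_x/p_y = 2/9.75 = 8/39.
So (1/3)·y/x = 8/39, i.e. y = (8/13)·x.
Substitute into the budget 2·x + 9.75·y = 104: 8·x = 104, so x* = 13.
Then y* = (8/13)·13 = 8.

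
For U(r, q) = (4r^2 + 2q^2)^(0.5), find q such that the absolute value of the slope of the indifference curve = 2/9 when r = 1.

For CES with ρ = 2, MRS = (4/2)·(q/r)^(-1).
Setting (4/2)·(q/1)^(-1) = 2/9 gives (q/1)^(-1) = 1/9, so q/1 = 9 and q = 9.

q = 9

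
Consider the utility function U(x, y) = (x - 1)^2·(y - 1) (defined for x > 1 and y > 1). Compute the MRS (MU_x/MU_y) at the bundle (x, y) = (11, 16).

MRS = 3

MU_x = 2·(x−1)·(y−1), MU_y = (x−1)^2.
MRS = (2/1)·(y−1)/(x−1).
At (11, 16): MRS = 3.
So at (11, 16) the consumer would give up 3 units of y for one more unit of x.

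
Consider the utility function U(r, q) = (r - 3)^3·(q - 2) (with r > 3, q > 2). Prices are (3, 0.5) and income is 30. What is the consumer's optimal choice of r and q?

MU_r = 3·(r−3)^2·(q−2), MU_q = (r−3)^3.
MRS = (3/1)·(q−2)/(r−3).
Tangency: set MRS = p_r/p_q = 3/0.5 = 6.
So (3/1)·(q − 2)/(r − 3) = 6, i.e. (q − 2) = 2·(r − 3).
Rewrite the budget in excess-of-subsistence terms: 3·(r − 3) + 0.5·(q − 2) = 30 − 3·3 − 0.5·2 = 20.
Substituting, 4·(r − 3) = 20, so r − 3 = 5 and r* = 8.
Then q − 2 = 2·5 = 10, so q* = 12.

r* = 8, q* = 12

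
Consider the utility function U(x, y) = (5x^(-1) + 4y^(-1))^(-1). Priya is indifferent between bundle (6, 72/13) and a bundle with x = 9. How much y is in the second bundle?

y = 4

U depends on (x, y) only through S = 5x^(-1) + 4y^(-1), so equal utility means equal S. At (6, 72/13): S = 14/9.
With x = 9: 5·9^(-1) = 5/9, so 4y^(-1) = 14/9 − 5/9 = 1, i.e. y^(-1) = 0.25.
Hence y = 1/0.25 = 4.
Check: U(9, 4) = 0.6429.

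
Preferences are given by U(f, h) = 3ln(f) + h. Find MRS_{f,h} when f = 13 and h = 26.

MU_f = 3/f, MU_h = 1.
MRS = 3/f ÷ 1.
At (13, 26): MRS = 3/13.
The indifference curve has slope −3/13 at this bundle.

MRS = 3/13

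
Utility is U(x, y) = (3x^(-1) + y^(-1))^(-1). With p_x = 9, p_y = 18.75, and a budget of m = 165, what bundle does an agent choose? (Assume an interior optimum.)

For CES with ρ = -1, MRS = (3/1)·(y/x)^2.
Tangency: set MRS = p_x/p_y = 9/18.75 = 12/25.
So (y/x)^2 = 4/25; taking the square root, y/x = 0.4, i.e. y = 0.4·x.
Substitute into the budget 9·x + 18.75·y = 165: 16.5·x = 165, so x* = 10 and y* = 0.4·10 = 4.

x* = 10, y* = 4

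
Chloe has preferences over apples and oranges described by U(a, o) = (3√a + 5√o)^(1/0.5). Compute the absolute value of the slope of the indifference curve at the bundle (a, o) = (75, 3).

For CES with ρ = 0.5, MRS = (3/5)·√(o/a).
At (75, 3): MRS = 3/25.
The indifference curve has slope −3/25 at this bundle.

MRS = 3/25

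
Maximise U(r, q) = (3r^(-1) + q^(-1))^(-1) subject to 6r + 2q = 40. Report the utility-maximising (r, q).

r* = 5, q* = 5

For CES with ρ = -1, MRS = (3/1)·(q/r)^2.
Tangency: set MRS = p_r/p_q = 6/2 = 3.
So (q/r)^2 = 1; taking the square root, q/r = 1, i.e. q = r.
Substitute into the budget 6·r + 2·q = 40: 8·r = 40, so r* = 5 and q* = 5.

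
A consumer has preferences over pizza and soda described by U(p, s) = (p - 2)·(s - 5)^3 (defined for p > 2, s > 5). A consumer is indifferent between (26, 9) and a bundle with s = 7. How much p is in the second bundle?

p = 194

U(26, 9) = 1536.
Set U(p, 7) = 1536 and solve.
With s = 7: (7 − 5)^3 = 8, so (p − 2) = 1536/8 = 192.
So p = 2 + 192 = 194.
Check: U(194, 7) = 1536.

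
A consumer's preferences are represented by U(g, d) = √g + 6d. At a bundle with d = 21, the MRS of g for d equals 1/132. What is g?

g = 121

MU_g = 1/(2√g), MU_d = 6.
MRS = 1/(2√g) ÷ 6.
MRS depends only on g: (1/12)/√g = 1/132 ⇒ √g = (1/12)/(1/132) = 11 ⇒ g = 121.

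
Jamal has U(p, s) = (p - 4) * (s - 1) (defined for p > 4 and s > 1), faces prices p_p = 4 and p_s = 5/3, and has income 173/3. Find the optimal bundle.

p* = 9, s* = 13

MU_p = (s−1), MU_s = (p−4).
MRS = (s−1)/(p−4).
Tangency: set MRS = p_p/p_s = 4/(5/3) = 2.4.
So (s − 1)/(p − 4) = 2.4, i.e. (s − 1) = 2.4·(p − 4).
Rewrite the budget in excess-of-subsistence terms: 4·(p − 4) + (5/3)·(s − 1) = 173/3 − 4·4 − (5/3)·1 = 40.
Substituting, 8·(p − 4) = 40, so p − 4 = 5 and p* = 9.
Then s − 1 = 2.4·5 = 12, so s* = 13.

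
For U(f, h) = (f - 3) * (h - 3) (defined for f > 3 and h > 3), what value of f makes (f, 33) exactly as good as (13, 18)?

U(13, 18) = 150.
Set U(f, 33) = 150 and solve.
With h = 33: (33 − 3) = 30, so (f − 3) = 150/30 = 5.
So f = 3 + 5 = 8.
Check: U(8, 33) = 150.

f = 8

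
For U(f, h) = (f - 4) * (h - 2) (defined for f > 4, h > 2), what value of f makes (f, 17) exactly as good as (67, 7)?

U(67, 7) = 315.
Set U(f, 17) = 315 and solve.
With h = 17: (17 − 2) = 15, so (f − 4) = 315/15 = 21.
So f = 4 + 21 = 25.
Check: U(25, 17) = 315.

f = 25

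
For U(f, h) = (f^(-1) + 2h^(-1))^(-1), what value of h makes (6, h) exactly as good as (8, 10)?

h = 240/19

U depends on (f, h) only through S = f^(-1) + 2h^(-1), so equal utility means equal S. At (8, 10): S = 13/40.
With f = 6: 6^(-1) = 1/6, so 2h^(-1) = 13/40 − 1/6 = 19/120, i.e. h^(-1) = 19/240.
Hence h = 1/(19/240) = 240/19.
Check: U(6, 240/19) = 3.0769.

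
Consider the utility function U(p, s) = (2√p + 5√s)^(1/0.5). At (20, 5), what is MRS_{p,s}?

For CES with ρ = 0.5, MRS = (2/5)·√(s/p).
At (20, 5): MRS = 0.2.
The indifference curve has slope −0.2 at this bundle.

MRS = 0.2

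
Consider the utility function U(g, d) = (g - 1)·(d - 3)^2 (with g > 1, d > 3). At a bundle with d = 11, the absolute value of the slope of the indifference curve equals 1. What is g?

MU_g = (d−3)^2, MU_d = 2·(g−1)·(d−3).
MRS = (1/2)·(d−3)/(g−1).
Substitute d = 11: MRS = 4/(g − 1). Setting this equal to 1 gives g − 1 = 4/1 = 4, so g = 5.

g = 5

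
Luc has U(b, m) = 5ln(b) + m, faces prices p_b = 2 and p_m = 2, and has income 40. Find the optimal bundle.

b* = 5, m* = 15

MU_b = 5/b, MU_m = 1.
MRS = 5/b ÷ 1.
Tangency: set MRS = p_b/p_m = 2/2 = 1.
MRS depends only on b: 5/b = 1 ⇒ b* = 5/1 = 5.
From the budget, 2·m = 40 − 2·5 = 30, so m* = 15.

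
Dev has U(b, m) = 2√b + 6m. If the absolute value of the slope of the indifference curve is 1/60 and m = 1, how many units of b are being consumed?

b = 100

MU_b = 2/(2√b), MU_m = 6.
MRS = 2/(2√b) ÷ 6.
MRS depends only on b: (1/6)/√b = 1/60 ⇒ √b = (1/6)/(1/60) = 10 ⇒ b = 100.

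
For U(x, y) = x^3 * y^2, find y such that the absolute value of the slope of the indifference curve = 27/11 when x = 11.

y = 18

MU_x = 3·x^2·y^2 and MU_y = 2·x^3·y.
MRS = MU_x/MU_y = (3/2)·y/x.
Substitute x = 11: MRS = y/(22/3). Setting y/(22/3) = 27/11 gives y = (27/11)·(22/3) = 18.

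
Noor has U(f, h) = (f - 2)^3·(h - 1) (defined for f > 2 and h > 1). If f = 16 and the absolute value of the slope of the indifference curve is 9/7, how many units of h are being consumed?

h = 7

MU_f = 3·(f−2)^2·(h−1), MU_h = (f−2)^3.
MRS = (3/1)·(h−1)/(f−2).
Substitute f = 16: MRS = (h − 1)/(14/3). Setting this equal to 9/7 gives h − 1 = (9/7)·(14/3) = 6, so h = 7.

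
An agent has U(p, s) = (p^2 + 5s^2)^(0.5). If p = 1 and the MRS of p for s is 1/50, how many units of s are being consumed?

s = 10

For CES with ρ = 2, MRS = (1/5)·(s/p)^(-1).
Setting (1/5)·(s/1)^(-1) = 1/50 gives (s/1)^(-1) = 0.1, so s/1 = 10 and s = 10.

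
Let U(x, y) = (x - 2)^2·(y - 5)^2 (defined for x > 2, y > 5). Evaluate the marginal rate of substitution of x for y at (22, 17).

MRS = 0.6

MU_x = 2·(x−2)·(y−5)^2, MU_y = 2·(x−2)^2·(y−5).
MRS = (y−5)/(x−2).
At (22, 17): MRS = 0.6.
So at (22, 17) the consumer would give up 0.6 units of y for one more unit of x.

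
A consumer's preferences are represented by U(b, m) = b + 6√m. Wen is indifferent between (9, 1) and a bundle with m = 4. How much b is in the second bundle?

b = 3

U(9, 1) = 15.
Set U(b, 4) = 15 and solve.
With m = 4: √4 = 2, so b = 15 − 6·2 = 3.
Check: U(3, 4) = 15.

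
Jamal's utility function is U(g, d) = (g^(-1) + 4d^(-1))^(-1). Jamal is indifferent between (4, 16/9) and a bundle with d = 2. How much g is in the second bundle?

U depends on (g, d) only through S = g^(-1) + 4d^(-1), so equal utility means equal S. At (4, 16/9): S = 2.5.
With d = 2: 4·2^(-1) = 2, so g^(-1) = 2.5 − 2 = 0.5.
Hence g = 1/0.5 = 2.
Check: U(2, 2) = 0.4.

g = 2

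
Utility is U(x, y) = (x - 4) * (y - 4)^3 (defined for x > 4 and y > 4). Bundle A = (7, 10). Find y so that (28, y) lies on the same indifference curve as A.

y = 7

U(7, 10) = 648.
Set U(28, y) = 648 and solve.
With x = 28: (28 − 4) = 24, so (y − 4)^3 = 648/24 = 27.
Taking the cube root (with y > 4): y − 4 = 3, so y = 7.
Check: U(28, 7) = 648.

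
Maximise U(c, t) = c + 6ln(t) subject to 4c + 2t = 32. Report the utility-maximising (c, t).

c* = 2, t* = 12

MU_c = 1, MU_t = 6/t.
MRS = 1 ÷ (6/t).
Tangency: set MRS = p_c/p_t = 4/2 = 2.
MRS depends only on t: (1/6)·t = 2 ⇒ t* = 2/(1/6) = 12.
From the budget, 4·c = 32 − 2·12 = 8, so c* = 2.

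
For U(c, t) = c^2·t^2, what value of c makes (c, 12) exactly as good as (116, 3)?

c = 29

U(116, 3) = 121104.
Set U(c, 12) = 121104 and solve.
With t = 12: 12^2 = 144, so c^2 = 121104/144 = 841; taking the square root, c = 29.
Check: U(29, 12) = 121104.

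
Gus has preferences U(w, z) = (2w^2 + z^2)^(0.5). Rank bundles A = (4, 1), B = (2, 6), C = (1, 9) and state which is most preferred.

Evaluate utility at each bundle:
U(A) = 5.745.
U(B) = 6.633.
U(C) = 9.110.
Highest utility is C, so C ≻ B ≻ A.

Bundle C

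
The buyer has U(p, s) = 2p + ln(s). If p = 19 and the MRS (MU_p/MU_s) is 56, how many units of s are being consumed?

MU_p = 2, MU_s = 1/s.
MRS = 2 ÷ (1/s).
MRS depends only on s: 2·s = 56 ⇒ s = 56/2 = 28.

s = 28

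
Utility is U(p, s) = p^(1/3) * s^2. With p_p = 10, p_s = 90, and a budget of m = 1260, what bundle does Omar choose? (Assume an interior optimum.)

p* = 18, s* = 12

MU_p = 1/3·p^(-2/3)·s^2 and MU_s = 2·p^(1/3)·s.
MRS = MU_p/MU_s = (1/6)·s/p.
Tangency: set MRS = p_p/p_s = 10/90 = 1/9.
So (1/6)·s/p = 1/9, i.e. s = (2/3)·p.
Substitute into the budget 10·p + 90·s = 1260: 70·p = 1260, so p* = 18.
Then s* = (2/3)·18 = 12.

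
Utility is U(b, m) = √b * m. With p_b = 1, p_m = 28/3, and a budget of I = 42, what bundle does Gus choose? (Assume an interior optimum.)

MU_b = 0.5·b^(-0.5)·m and MU_m = √b.
MRS = MU_b/MU_m = (0.5)·m/b.
Tangency: set MRS = p_b/p_m = 1/(28/3) = 3/28.
So (0.5)·m/b = 3/28, i.e. m = (3/14)·b.
Substitute into the budget 1·b + (28/3)·m = 42: 3·b = 42, so b* = 14.
Then m* = (3/14)·14 = 3.

b* = 14, m* = 3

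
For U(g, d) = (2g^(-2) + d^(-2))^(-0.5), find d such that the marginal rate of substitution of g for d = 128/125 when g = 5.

For CES with ρ = -2, MRS = (2/1)·(d/g)^3.
Setting (2/1)·(d/5)^3 = 128/125 gives (d/5)^3 = 64/125, so d/5 = 0.8 and d = 4.

d = 4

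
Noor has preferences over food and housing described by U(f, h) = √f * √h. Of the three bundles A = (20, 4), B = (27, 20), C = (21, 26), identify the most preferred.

Bundle C

Evaluate utility at each bundle:
U(A) = 8.944.
U(B) = 23.238.
U(C) = 23.367.
Highest utility is C, so C ≻ B ≻ A.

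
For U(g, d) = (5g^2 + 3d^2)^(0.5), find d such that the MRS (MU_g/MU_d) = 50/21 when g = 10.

For CES with ρ = 2, MRS = (5/3)·(d/g)^(-1).
Setting (5/3)·(d/10)^(-1) = 50/21 gives (d/10)^(-1) = 10/7, so d/10 = 0.7 and d = 7.

d = 7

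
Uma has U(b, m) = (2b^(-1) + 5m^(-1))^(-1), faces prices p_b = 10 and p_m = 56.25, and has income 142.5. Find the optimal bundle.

For CES with ρ = -1, MRS = (2/5)·(m/b)^2.
Tangency: set MRS = p_b/p_m = 10/56.25 = 8/45.
So (m/b)^2 = 4/9; taking the square root, m/b = 2/3, i.e. m = (2/3)·b.
Substitute into the budget 10·b + 56.25·m = 142.5: 47.5·b = 142.5, so b* = 3 and m* = (2/3)·3 = 2.

b* = 3, m* = 2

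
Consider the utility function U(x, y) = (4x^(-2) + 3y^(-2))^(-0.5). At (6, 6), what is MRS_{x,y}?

For CES with ρ = -2, MRS = (4/3)·(y/x)^3.
At (6, 6): MRS = 4/3.
The indifference curve has slope −4/3 at this bundle.

MRS = 4/3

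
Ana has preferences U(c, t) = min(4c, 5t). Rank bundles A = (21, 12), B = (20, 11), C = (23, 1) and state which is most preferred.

Evaluate utility at each bundle:
U(A) = 60.
U(B) = 55.
U(C) = 5.
Highest utility is A, so A ≻ B ≻ C.

Bundle A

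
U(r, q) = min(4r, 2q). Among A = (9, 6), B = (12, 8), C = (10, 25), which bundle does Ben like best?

Bundle C

Evaluate utility at each bundle:
U(A) = 12.
U(B) = 16.
U(C) = 40.
Highest utility is C, so C ≻ B ≻ A.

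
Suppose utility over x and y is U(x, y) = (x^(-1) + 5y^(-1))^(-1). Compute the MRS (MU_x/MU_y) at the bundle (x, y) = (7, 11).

MRS = 121/245

For CES with ρ = -1, MRS = (1/5)·(y/x)^2.
At (7, 11): MRS = 121/245.
That is, one extra unit of x is worth 121/245 units of y at the margin.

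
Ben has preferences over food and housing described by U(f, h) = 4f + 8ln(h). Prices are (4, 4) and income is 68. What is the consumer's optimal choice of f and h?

MU_f = 4, MU_h = 8/h.
MRS = 4 ÷ (8/h).
Tangency: set MRS = p_f/p_h = 4/4 = 1.
MRS depends only on h: 0.5·h = 1 ⇒ h* = 1/0.5 = 2.
From the budget, 4·f = 68 − 4·2 = 60, so f* = 15.

f* = 15, h* = 2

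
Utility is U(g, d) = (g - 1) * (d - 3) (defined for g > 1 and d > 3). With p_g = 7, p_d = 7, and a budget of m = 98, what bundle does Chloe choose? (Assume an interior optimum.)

g* = 6, d* = 8

MU_g = (d−3), MU_d = (g−1).
MRS = (d−3)/(g−1).
Tangency: set MRS = p_g/p_d = 7/7 = 1.
So (d − 3)/(g − 1) = 1, i.e. (d − 3) = (g − 1).
Rewrite the budget in excess-of-subsistence terms: 7·(g − 1) + 7·(d − 3) = 98 − 7·1 − 7·3 = 70.
Substituting, 14·(g − 1) = 70, so g − 1 = 5 and g* = 6.
Then d − 3 = 5, so d* = 8.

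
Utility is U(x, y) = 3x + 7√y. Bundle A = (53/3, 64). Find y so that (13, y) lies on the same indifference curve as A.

y = 100

U(53/3, 64) = 109.
Set U(13, y) = 109 and solve.
With x = 13: 7√y = 109 − 3·13 = 70, so √y = 10 and y = 100.
Check: U(13, 100) = 109.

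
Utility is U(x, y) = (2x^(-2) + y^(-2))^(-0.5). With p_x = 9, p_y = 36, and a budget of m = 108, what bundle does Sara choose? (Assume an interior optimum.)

x* = 4, y* = 2

For CES with ρ = -2, MRS = (2/1)·(y/x)^3.
Tangency: set MRS = p_x/p_y = 9/36 = 0.25.
So (y/x)^3 = 0.125; taking the cube root, y/x = 0.5, i.e. y = 0.5·x.
Substitute into the budget 9·x + 36·y = 108: 27·x = 108, so x* = 4 and y* = 0.5·4 = 2.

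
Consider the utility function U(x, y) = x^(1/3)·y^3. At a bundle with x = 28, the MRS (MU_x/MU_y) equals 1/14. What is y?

MU_x = 1/3·x^(-2/3)·y^3 and MU_y = 3·x^(1/3)·y^2.
MRS = MU_x/MU_y = (1/9)·y/x.
Substitute x = 28: MRS = y/252. Setting y/252 = 1/14 gives y = (1/14)·252 = 18.

y = 18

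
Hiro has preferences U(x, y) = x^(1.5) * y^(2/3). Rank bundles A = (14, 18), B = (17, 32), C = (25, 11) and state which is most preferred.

Bundle B

Evaluate utility at each bundle:
U(A) = 359.783.
U(B) = 706.491.
U(C) = 618.261.
Highest utility is B, so B ≻ C ≻ A.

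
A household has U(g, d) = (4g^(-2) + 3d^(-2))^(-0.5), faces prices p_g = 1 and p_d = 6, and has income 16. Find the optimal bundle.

g* = 4, d* = 2

For CES with ρ = -2, MRS = (4/3)·(d/g)^3.
Tangency: set MRS = p_g/p_d = 1/6.
So (d/g)^3 = 0.125; taking the cube root, d/g = 0.5, i.e. d = 0.5·g.
Substitute into the budget 1·g + 6·d = 16: 4·g = 16, so g* = 4 and d* = 0.5·4 = 2.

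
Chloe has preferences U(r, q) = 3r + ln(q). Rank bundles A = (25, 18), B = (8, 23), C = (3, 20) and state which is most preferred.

Bundle A

Evaluate utility at each bundle:
U(A) = 77.890.
U(B) = 27.135.
U(C) = 11.996.
Highest utility is A, so A ≻ B ≻ C.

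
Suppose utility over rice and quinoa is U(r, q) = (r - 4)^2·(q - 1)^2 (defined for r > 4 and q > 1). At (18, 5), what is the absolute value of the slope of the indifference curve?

MRS = 2/7

MU_r = 2·(r−4)·(q−1)^2, MU_q = 2·(r−4)^2·(q−1).
MRS = (q−1)/(r−4).
At (18, 5): MRS = 2/7.
The indifference curve has slope −2/7 at this bundle.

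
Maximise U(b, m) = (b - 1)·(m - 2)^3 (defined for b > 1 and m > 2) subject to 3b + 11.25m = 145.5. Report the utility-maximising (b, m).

MU_b = (m−2)^3, MU_m = 3·(b−1)·(m−2)^2.
MRS = (1/3)·(m−2)/(b−1).
Tangency: set MRS = p_b/p_m = 3/11.25 = 4/15.
So (1/3)·(m − 2)/(b − 1) = 4/15, i.e. (m − 2) = 0.8·(b − 1).
Rewrite the budget in excess-of-subsistence terms: 3·(b − 1) + 11.25·(m − 2) = 145.5 − 3·1 − 11.25·2 = 120.
Substituting, 12·(b − 1) = 120, so b − 1 = 10 and b* = 11.
Then m − 2 = 0.8·10 = 8, so m* = 10.

b* = 11, m* = 10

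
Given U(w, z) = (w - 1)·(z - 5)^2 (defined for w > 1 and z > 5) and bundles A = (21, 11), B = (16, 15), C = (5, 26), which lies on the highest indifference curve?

Evaluate utility at each bundle:
U(A) = 720.
U(B) = 1500.
U(C) = 1764.
Highest utility is C, so C ≻ B ≻ A.

Bundle C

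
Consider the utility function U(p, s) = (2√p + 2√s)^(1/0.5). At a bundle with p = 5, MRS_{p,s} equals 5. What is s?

For CES with ρ = 0.5, MRS = √(s/p).
Setting √(s/5) = 5 gives s/5 = 25 and s = 125.

s = 125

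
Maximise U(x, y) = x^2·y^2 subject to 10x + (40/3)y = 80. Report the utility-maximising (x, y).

x* = 4, y* = 3

MU_x = 2·x·y^2 and MU_y = 2·x^2·y.
MRS = MU_x/MU_y = y/x.
Tangency: set MRS = p_x/p_y = 10/(40/3) = 0.75.
So y/x = 0.75, i.e. y = 0.75·x.
Substitute into the budget 10·x + (40/3)·y = 80: 20·x = 80, so x* = 4.
Then y* = 0.75·4 = 3.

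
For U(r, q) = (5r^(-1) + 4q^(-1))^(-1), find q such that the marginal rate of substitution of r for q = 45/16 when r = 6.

For CES with ρ = -1, MRS = (5/4)·(q/r)^2.
Setting (5/4)·(q/6)^2 = 45/16 gives (q/6)^2 = 2.25, so q/6 = 1.5 and q = 9.

q = 9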